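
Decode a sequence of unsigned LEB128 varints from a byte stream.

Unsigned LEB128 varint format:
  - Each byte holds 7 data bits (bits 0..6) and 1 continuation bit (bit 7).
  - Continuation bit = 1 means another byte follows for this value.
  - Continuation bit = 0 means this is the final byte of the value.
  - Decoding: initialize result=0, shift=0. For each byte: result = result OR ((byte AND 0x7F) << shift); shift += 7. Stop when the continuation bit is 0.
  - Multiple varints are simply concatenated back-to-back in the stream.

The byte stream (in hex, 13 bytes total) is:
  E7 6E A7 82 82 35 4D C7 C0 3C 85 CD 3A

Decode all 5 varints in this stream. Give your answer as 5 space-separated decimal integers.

Answer: 14183 111182119 77 991303 960133

Derivation:
  byte[0]=0xE7 cont=1 payload=0x67=103: acc |= 103<<0 -> acc=103 shift=7
  byte[1]=0x6E cont=0 payload=0x6E=110: acc |= 110<<7 -> acc=14183 shift=14 [end]
Varint 1: bytes[0:2] = E7 6E -> value 14183 (2 byte(s))
  byte[2]=0xA7 cont=1 payload=0x27=39: acc |= 39<<0 -> acc=39 shift=7
  byte[3]=0x82 cont=1 payload=0x02=2: acc |= 2<<7 -> acc=295 shift=14
  byte[4]=0x82 cont=1 payload=0x02=2: acc |= 2<<14 -> acc=33063 shift=21
  byte[5]=0x35 cont=0 payload=0x35=53: acc |= 53<<21 -> acc=111182119 shift=28 [end]
Varint 2: bytes[2:6] = A7 82 82 35 -> value 111182119 (4 byte(s))
  byte[6]=0x4D cont=0 payload=0x4D=77: acc |= 77<<0 -> acc=77 shift=7 [end]
Varint 3: bytes[6:7] = 4D -> value 77 (1 byte(s))
  byte[7]=0xC7 cont=1 payload=0x47=71: acc |= 71<<0 -> acc=71 shift=7
  byte[8]=0xC0 cont=1 payload=0x40=64: acc |= 64<<7 -> acc=8263 shift=14
  byte[9]=0x3C cont=0 payload=0x3C=60: acc |= 60<<14 -> acc=991303 shift=21 [end]
Varint 4: bytes[7:10] = C7 C0 3C -> value 991303 (3 byte(s))
  byte[10]=0x85 cont=1 payload=0x05=5: acc |= 5<<0 -> acc=5 shift=7
  byte[11]=0xCD cont=1 payload=0x4D=77: acc |= 77<<7 -> acc=9861 shift=14
  byte[12]=0x3A cont=0 payload=0x3A=58: acc |= 58<<14 -> acc=960133 shift=21 [end]
Varint 5: bytes[10:13] = 85 CD 3A -> value 960133 (3 byte(s))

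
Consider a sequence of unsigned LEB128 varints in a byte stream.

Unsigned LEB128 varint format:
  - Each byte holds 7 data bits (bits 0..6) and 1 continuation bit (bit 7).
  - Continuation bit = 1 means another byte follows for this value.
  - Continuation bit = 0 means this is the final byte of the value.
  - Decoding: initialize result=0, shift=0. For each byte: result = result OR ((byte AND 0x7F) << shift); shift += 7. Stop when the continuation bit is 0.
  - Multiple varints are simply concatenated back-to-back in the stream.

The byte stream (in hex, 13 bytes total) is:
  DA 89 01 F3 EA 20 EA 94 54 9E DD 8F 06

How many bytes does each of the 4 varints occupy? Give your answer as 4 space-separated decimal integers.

Answer: 3 3 3 4

Derivation:
  byte[0]=0xDA cont=1 payload=0x5A=90: acc |= 90<<0 -> acc=90 shift=7
  byte[1]=0x89 cont=1 payload=0x09=9: acc |= 9<<7 -> acc=1242 shift=14
  byte[2]=0x01 cont=0 payload=0x01=1: acc |= 1<<14 -> acc=17626 shift=21 [end]
Varint 1: bytes[0:3] = DA 89 01 -> value 17626 (3 byte(s))
  byte[3]=0xF3 cont=1 payload=0x73=115: acc |= 115<<0 -> acc=115 shift=7
  byte[4]=0xEA cont=1 payload=0x6A=106: acc |= 106<<7 -> acc=13683 shift=14
  byte[5]=0x20 cont=0 payload=0x20=32: acc |= 32<<14 -> acc=537971 shift=21 [end]
Varint 2: bytes[3:6] = F3 EA 20 -> value 537971 (3 byte(s))
  byte[6]=0xEA cont=1 payload=0x6A=106: acc |= 106<<0 -> acc=106 shift=7
  byte[7]=0x94 cont=1 payload=0x14=20: acc |= 20<<7 -> acc=2666 shift=14
  byte[8]=0x54 cont=0 payload=0x54=84: acc |= 84<<14 -> acc=1378922 shift=21 [end]
Varint 3: bytes[6:9] = EA 94 54 -> value 1378922 (3 byte(s))
  byte[9]=0x9E cont=1 payload=0x1E=30: acc |= 30<<0 -> acc=30 shift=7
  byte[10]=0xDD cont=1 payload=0x5D=93: acc |= 93<<7 -> acc=11934 shift=14
  byte[11]=0x8F cont=1 payload=0x0F=15: acc |= 15<<14 -> acc=257694 shift=21
  byte[12]=0x06 cont=0 payload=0x06=6: acc |= 6<<21 -> acc=12840606 shift=28 [end]
Varint 4: bytes[9:13] = 9E DD 8F 06 -> value 12840606 (4 byte(s))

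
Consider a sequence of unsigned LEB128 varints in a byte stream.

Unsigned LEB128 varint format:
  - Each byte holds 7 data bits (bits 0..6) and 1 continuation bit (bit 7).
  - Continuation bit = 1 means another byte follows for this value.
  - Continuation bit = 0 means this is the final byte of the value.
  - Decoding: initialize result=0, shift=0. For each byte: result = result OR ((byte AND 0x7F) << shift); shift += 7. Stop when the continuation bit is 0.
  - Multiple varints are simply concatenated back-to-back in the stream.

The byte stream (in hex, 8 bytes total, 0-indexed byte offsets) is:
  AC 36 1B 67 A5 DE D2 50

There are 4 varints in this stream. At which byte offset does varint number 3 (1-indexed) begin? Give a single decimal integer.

Answer: 3

Derivation:
  byte[0]=0xAC cont=1 payload=0x2C=44: acc |= 44<<0 -> acc=44 shift=7
  byte[1]=0x36 cont=0 payload=0x36=54: acc |= 54<<7 -> acc=6956 shift=14 [end]
Varint 1: bytes[0:2] = AC 36 -> value 6956 (2 byte(s))
  byte[2]=0x1B cont=0 payload=0x1B=27: acc |= 27<<0 -> acc=27 shift=7 [end]
Varint 2: bytes[2:3] = 1B -> value 27 (1 byte(s))
  byte[3]=0x67 cont=0 payload=0x67=103: acc |= 103<<0 -> acc=103 shift=7 [end]
Varint 3: bytes[3:4] = 67 -> value 103 (1 byte(s))
  byte[4]=0xA5 cont=1 payload=0x25=37: acc |= 37<<0 -> acc=37 shift=7
  byte[5]=0xDE cont=1 payload=0x5E=94: acc |= 94<<7 -> acc=12069 shift=14
  byte[6]=0xD2 cont=1 payload=0x52=82: acc |= 82<<14 -> acc=1355557 shift=21
  byte[7]=0x50 cont=0 payload=0x50=80: acc |= 80<<21 -> acc=169127717 shift=28 [end]
Varint 4: bytes[4:8] = A5 DE D2 50 -> value 169127717 (4 byte(s))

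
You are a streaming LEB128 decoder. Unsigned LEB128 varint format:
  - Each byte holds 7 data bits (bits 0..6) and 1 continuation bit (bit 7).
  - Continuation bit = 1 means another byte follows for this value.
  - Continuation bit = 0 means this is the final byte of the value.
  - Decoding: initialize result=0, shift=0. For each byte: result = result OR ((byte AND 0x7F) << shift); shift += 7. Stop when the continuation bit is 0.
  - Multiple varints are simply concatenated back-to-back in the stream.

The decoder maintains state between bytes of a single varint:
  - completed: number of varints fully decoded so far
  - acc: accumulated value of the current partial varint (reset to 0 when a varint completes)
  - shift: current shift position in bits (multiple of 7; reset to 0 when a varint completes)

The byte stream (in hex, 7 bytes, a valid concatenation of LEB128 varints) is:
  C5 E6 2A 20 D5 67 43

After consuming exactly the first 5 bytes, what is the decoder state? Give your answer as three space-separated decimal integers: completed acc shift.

Answer: 2 85 7

Derivation:
byte[0]=0xC5 cont=1 payload=0x45: acc |= 69<<0 -> completed=0 acc=69 shift=7
byte[1]=0xE6 cont=1 payload=0x66: acc |= 102<<7 -> completed=0 acc=13125 shift=14
byte[2]=0x2A cont=0 payload=0x2A: varint #1 complete (value=701253); reset -> completed=1 acc=0 shift=0
byte[3]=0x20 cont=0 payload=0x20: varint #2 complete (value=32); reset -> completed=2 acc=0 shift=0
byte[4]=0xD5 cont=1 payload=0x55: acc |= 85<<0 -> completed=2 acc=85 shift=7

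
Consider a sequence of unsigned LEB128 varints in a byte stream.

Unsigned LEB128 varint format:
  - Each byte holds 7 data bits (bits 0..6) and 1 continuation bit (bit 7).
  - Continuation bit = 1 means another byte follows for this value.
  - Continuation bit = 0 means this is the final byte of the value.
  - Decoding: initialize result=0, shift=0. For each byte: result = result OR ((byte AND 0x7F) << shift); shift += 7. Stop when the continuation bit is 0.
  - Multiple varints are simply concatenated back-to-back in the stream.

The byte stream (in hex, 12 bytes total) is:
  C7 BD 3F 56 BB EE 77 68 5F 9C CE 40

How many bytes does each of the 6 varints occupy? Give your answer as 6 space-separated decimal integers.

Answer: 3 1 3 1 1 3

Derivation:
  byte[0]=0xC7 cont=1 payload=0x47=71: acc |= 71<<0 -> acc=71 shift=7
  byte[1]=0xBD cont=1 payload=0x3D=61: acc |= 61<<7 -> acc=7879 shift=14
  byte[2]=0x3F cont=0 payload=0x3F=63: acc |= 63<<14 -> acc=1040071 shift=21 [end]
Varint 1: bytes[0:3] = C7 BD 3F -> value 1040071 (3 byte(s))
  byte[3]=0x56 cont=0 payload=0x56=86: acc |= 86<<0 -> acc=86 shift=7 [end]
Varint 2: bytes[3:4] = 56 -> value 86 (1 byte(s))
  byte[4]=0xBB cont=1 payload=0x3B=59: acc |= 59<<0 -> acc=59 shift=7
  byte[5]=0xEE cont=1 payload=0x6E=110: acc |= 110<<7 -> acc=14139 shift=14
  byte[6]=0x77 cont=0 payload=0x77=119: acc |= 119<<14 -> acc=1963835 shift=21 [end]
Varint 3: bytes[4:7] = BB EE 77 -> value 1963835 (3 byte(s))
  byte[7]=0x68 cont=0 payload=0x68=104: acc |= 104<<0 -> acc=104 shift=7 [end]
Varint 4: bytes[7:8] = 68 -> value 104 (1 byte(s))
  byte[8]=0x5F cont=0 payload=0x5F=95: acc |= 95<<0 -> acc=95 shift=7 [end]
Varint 5: bytes[8:9] = 5F -> value 95 (1 byte(s))
  byte[9]=0x9C cont=1 payload=0x1C=28: acc |= 28<<0 -> acc=28 shift=7
  byte[10]=0xCE cont=1 payload=0x4E=78: acc |= 78<<7 -> acc=10012 shift=14
  byte[11]=0x40 cont=0 payload=0x40=64: acc |= 64<<14 -> acc=1058588 shift=21 [end]
Varint 6: bytes[9:12] = 9C CE 40 -> value 1058588 (3 byte(s))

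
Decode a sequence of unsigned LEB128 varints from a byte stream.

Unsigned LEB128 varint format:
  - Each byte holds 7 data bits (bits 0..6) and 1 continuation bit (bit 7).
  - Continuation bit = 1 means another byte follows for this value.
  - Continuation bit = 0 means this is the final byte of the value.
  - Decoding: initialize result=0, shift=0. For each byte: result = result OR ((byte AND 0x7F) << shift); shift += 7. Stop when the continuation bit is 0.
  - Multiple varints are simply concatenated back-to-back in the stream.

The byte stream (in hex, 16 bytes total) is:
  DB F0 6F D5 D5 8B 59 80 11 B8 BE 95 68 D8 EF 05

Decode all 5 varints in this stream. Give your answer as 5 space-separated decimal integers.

  byte[0]=0xDB cont=1 payload=0x5B=91: acc |= 91<<0 -> acc=91 shift=7
  byte[1]=0xF0 cont=1 payload=0x70=112: acc |= 112<<7 -> acc=14427 shift=14
  byte[2]=0x6F cont=0 payload=0x6F=111: acc |= 111<<14 -> acc=1833051 shift=21 [end]
Varint 1: bytes[0:3] = DB F0 6F -> value 1833051 (3 byte(s))
  byte[3]=0xD5 cont=1 payload=0x55=85: acc |= 85<<0 -> acc=85 shift=7
  byte[4]=0xD5 cont=1 payload=0x55=85: acc |= 85<<7 -> acc=10965 shift=14
  byte[5]=0x8B cont=1 payload=0x0B=11: acc |= 11<<14 -> acc=191189 shift=21
  byte[6]=0x59 cont=0 payload=0x59=89: acc |= 89<<21 -> acc=186837717 shift=28 [end]
Varint 2: bytes[3:7] = D5 D5 8B 59 -> value 186837717 (4 byte(s))
  byte[7]=0x80 cont=1 payload=0x00=0: acc |= 0<<0 -> acc=0 shift=7
  byte[8]=0x11 cont=0 payload=0x11=17: acc |= 17<<7 -> acc=2176 shift=14 [end]
Varint 3: bytes[7:9] = 80 11 -> value 2176 (2 byte(s))
  byte[9]=0xB8 cont=1 payload=0x38=56: acc |= 56<<0 -> acc=56 shift=7
  byte[10]=0xBE cont=1 payload=0x3E=62: acc |= 62<<7 -> acc=7992 shift=14
  byte[11]=0x95 cont=1 payload=0x15=21: acc |= 21<<14 -> acc=352056 shift=21
  byte[12]=0x68 cont=0 payload=0x68=104: acc |= 104<<21 -> acc=218455864 shift=28 [end]
Varint 4: bytes[9:13] = B8 BE 95 68 -> value 218455864 (4 byte(s))
  byte[13]=0xD8 cont=1 payload=0x58=88: acc |= 88<<0 -> acc=88 shift=7
  byte[14]=0xEF cont=1 payload=0x6F=111: acc |= 111<<7 -> acc=14296 shift=14
  byte[15]=0x05 cont=0 payload=0x05=5: acc |= 5<<14 -> acc=96216 shift=21 [end]
Varint 5: bytes[13:16] = D8 EF 05 -> value 96216 (3 byte(s))

Answer: 1833051 186837717 2176 218455864 96216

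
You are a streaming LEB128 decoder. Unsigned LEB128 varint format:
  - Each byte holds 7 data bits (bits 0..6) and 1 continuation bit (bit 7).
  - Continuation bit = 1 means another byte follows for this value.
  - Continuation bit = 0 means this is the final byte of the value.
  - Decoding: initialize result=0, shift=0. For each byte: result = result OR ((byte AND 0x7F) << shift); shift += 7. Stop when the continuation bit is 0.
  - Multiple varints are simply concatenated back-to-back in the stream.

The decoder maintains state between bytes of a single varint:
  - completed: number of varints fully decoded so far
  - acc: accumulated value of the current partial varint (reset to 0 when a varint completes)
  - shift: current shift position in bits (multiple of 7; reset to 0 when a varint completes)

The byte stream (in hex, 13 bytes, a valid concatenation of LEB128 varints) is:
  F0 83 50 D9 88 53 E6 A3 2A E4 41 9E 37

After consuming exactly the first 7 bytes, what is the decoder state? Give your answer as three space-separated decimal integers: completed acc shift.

Answer: 2 102 7

Derivation:
byte[0]=0xF0 cont=1 payload=0x70: acc |= 112<<0 -> completed=0 acc=112 shift=7
byte[1]=0x83 cont=1 payload=0x03: acc |= 3<<7 -> completed=0 acc=496 shift=14
byte[2]=0x50 cont=0 payload=0x50: varint #1 complete (value=1311216); reset -> completed=1 acc=0 shift=0
byte[3]=0xD9 cont=1 payload=0x59: acc |= 89<<0 -> completed=1 acc=89 shift=7
byte[4]=0x88 cont=1 payload=0x08: acc |= 8<<7 -> completed=1 acc=1113 shift=14
byte[5]=0x53 cont=0 payload=0x53: varint #2 complete (value=1360985); reset -> completed=2 acc=0 shift=0
byte[6]=0xE6 cont=1 payload=0x66: acc |= 102<<0 -> completed=2 acc=102 shift=7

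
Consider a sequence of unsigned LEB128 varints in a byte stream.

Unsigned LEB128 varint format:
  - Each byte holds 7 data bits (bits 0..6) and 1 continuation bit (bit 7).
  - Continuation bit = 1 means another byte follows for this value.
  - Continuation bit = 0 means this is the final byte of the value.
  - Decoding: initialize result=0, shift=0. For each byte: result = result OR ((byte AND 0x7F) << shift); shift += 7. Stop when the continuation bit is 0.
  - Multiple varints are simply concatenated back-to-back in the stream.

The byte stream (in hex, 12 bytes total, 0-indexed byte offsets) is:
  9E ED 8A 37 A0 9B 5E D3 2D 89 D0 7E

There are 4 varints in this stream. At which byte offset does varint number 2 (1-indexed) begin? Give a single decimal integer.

  byte[0]=0x9E cont=1 payload=0x1E=30: acc |= 30<<0 -> acc=30 shift=7
  byte[1]=0xED cont=1 payload=0x6D=109: acc |= 109<<7 -> acc=13982 shift=14
  byte[2]=0x8A cont=1 payload=0x0A=10: acc |= 10<<14 -> acc=177822 shift=21
  byte[3]=0x37 cont=0 payload=0x37=55: acc |= 55<<21 -> acc=115521182 shift=28 [end]
Varint 1: bytes[0:4] = 9E ED 8A 37 -> value 115521182 (4 byte(s))
  byte[4]=0xA0 cont=1 payload=0x20=32: acc |= 32<<0 -> acc=32 shift=7
  byte[5]=0x9B cont=1 payload=0x1B=27: acc |= 27<<7 -> acc=3488 shift=14
  byte[6]=0x5E cont=0 payload=0x5E=94: acc |= 94<<14 -> acc=1543584 shift=21 [end]
Varint 2: bytes[4:7] = A0 9B 5E -> value 1543584 (3 byte(s))
  byte[7]=0xD3 cont=1 payload=0x53=83: acc |= 83<<0 -> acc=83 shift=7
  byte[8]=0x2D cont=0 payload=0x2D=45: acc |= 45<<7 -> acc=5843 shift=14 [end]
Varint 3: bytes[7:9] = D3 2D -> value 5843 (2 byte(s))
  byte[9]=0x89 cont=1 payload=0x09=9: acc |= 9<<0 -> acc=9 shift=7
  byte[10]=0xD0 cont=1 payload=0x50=80: acc |= 80<<7 -> acc=10249 shift=14
  byte[11]=0x7E cont=0 payload=0x7E=126: acc |= 126<<14 -> acc=2074633 shift=21 [end]
Varint 4: bytes[9:12] = 89 D0 7E -> value 2074633 (3 byte(s))

Answer: 4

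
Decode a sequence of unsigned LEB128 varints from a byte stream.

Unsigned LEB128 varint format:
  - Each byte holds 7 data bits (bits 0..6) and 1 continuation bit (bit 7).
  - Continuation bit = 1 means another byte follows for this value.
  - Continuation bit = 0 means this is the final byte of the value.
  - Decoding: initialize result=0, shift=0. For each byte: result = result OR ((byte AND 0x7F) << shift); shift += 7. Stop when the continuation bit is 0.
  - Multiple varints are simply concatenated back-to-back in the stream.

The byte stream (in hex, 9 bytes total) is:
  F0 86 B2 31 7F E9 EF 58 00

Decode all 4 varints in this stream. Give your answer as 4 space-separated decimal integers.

  byte[0]=0xF0 cont=1 payload=0x70=112: acc |= 112<<0 -> acc=112 shift=7
  byte[1]=0x86 cont=1 payload=0x06=6: acc |= 6<<7 -> acc=880 shift=14
  byte[2]=0xB2 cont=1 payload=0x32=50: acc |= 50<<14 -> acc=820080 shift=21
  byte[3]=0x31 cont=0 payload=0x31=49: acc |= 49<<21 -> acc=103580528 shift=28 [end]
Varint 1: bytes[0:4] = F0 86 B2 31 -> value 103580528 (4 byte(s))
  byte[4]=0x7F cont=0 payload=0x7F=127: acc |= 127<<0 -> acc=127 shift=7 [end]
Varint 2: bytes[4:5] = 7F -> value 127 (1 byte(s))
  byte[5]=0xE9 cont=1 payload=0x69=105: acc |= 105<<0 -> acc=105 shift=7
  byte[6]=0xEF cont=1 payload=0x6F=111: acc |= 111<<7 -> acc=14313 shift=14
  byte[7]=0x58 cont=0 payload=0x58=88: acc |= 88<<14 -> acc=1456105 shift=21 [end]
Varint 3: bytes[5:8] = E9 EF 58 -> value 1456105 (3 byte(s))
  byte[8]=0x00 cont=0 payload=0x00=0: acc |= 0<<0 -> acc=0 shift=7 [end]
Varint 4: bytes[8:9] = 00 -> value 0 (1 byte(s))

Answer: 103580528 127 1456105 0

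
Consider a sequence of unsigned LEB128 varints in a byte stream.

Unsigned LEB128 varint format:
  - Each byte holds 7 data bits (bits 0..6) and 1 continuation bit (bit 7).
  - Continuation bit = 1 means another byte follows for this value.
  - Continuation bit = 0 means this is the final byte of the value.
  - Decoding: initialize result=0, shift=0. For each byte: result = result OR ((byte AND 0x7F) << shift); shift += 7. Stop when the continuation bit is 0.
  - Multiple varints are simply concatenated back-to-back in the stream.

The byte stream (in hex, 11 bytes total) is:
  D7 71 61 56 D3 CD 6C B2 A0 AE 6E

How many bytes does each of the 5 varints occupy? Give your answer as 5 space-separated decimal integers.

  byte[0]=0xD7 cont=1 payload=0x57=87: acc |= 87<<0 -> acc=87 shift=7
  byte[1]=0x71 cont=0 payload=0x71=113: acc |= 113<<7 -> acc=14551 shift=14 [end]
Varint 1: bytes[0:2] = D7 71 -> value 14551 (2 byte(s))
  byte[2]=0x61 cont=0 payload=0x61=97: acc |= 97<<0 -> acc=97 shift=7 [end]
Varint 2: bytes[2:3] = 61 -> value 97 (1 byte(s))
  byte[3]=0x56 cont=0 payload=0x56=86: acc |= 86<<0 -> acc=86 shift=7 [end]
Varint 3: bytes[3:4] = 56 -> value 86 (1 byte(s))
  byte[4]=0xD3 cont=1 payload=0x53=83: acc |= 83<<0 -> acc=83 shift=7
  byte[5]=0xCD cont=1 payload=0x4D=77: acc |= 77<<7 -> acc=9939 shift=14
  byte[6]=0x6C cont=0 payload=0x6C=108: acc |= 108<<14 -> acc=1779411 shift=21 [end]
Varint 4: bytes[4:7] = D3 CD 6C -> value 1779411 (3 byte(s))
  byte[7]=0xB2 cont=1 payload=0x32=50: acc |= 50<<0 -> acc=50 shift=7
  byte[8]=0xA0 cont=1 payload=0x20=32: acc |= 32<<7 -> acc=4146 shift=14
  byte[9]=0xAE cont=1 payload=0x2E=46: acc |= 46<<14 -> acc=757810 shift=21
  byte[10]=0x6E cont=0 payload=0x6E=110: acc |= 110<<21 -> acc=231444530 shift=28 [end]
Varint 5: bytes[7:11] = B2 A0 AE 6E -> value 231444530 (4 byte(s))

Answer: 2 1 1 3 4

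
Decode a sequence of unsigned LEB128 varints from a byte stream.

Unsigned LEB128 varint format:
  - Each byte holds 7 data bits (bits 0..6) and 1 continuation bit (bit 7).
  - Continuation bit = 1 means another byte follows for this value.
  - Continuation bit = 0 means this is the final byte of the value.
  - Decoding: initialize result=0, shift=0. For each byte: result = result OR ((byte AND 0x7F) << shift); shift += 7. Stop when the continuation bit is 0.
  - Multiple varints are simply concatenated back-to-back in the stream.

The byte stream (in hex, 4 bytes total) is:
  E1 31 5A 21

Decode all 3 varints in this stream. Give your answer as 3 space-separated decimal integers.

  byte[0]=0xE1 cont=1 payload=0x61=97: acc |= 97<<0 -> acc=97 shift=7
  byte[1]=0x31 cont=0 payload=0x31=49: acc |= 49<<7 -> acc=6369 shift=14 [end]
Varint 1: bytes[0:2] = E1 31 -> value 6369 (2 byte(s))
  byte[2]=0x5A cont=0 payload=0x5A=90: acc |= 90<<0 -> acc=90 shift=7 [end]
Varint 2: bytes[2:3] = 5A -> value 90 (1 byte(s))
  byte[3]=0x21 cont=0 payload=0x21=33: acc |= 33<<0 -> acc=33 shift=7 [end]
Varint 3: bytes[3:4] = 21 -> value 33 (1 byte(s))

Answer: 6369 90 33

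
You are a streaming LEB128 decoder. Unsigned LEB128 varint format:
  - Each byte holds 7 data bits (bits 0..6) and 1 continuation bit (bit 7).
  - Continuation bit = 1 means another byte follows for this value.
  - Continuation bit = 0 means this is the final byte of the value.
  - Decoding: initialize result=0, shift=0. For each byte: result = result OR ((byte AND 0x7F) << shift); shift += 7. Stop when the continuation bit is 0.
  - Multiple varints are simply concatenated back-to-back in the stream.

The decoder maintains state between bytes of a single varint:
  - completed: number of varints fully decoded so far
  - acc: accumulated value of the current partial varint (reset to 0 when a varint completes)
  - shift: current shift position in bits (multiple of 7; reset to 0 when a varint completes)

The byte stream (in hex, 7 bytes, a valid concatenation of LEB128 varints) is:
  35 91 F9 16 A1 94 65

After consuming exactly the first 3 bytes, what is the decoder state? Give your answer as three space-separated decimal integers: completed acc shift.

byte[0]=0x35 cont=0 payload=0x35: varint #1 complete (value=53); reset -> completed=1 acc=0 shift=0
byte[1]=0x91 cont=1 payload=0x11: acc |= 17<<0 -> completed=1 acc=17 shift=7
byte[2]=0xF9 cont=1 payload=0x79: acc |= 121<<7 -> completed=1 acc=15505 shift=14

Answer: 1 15505 14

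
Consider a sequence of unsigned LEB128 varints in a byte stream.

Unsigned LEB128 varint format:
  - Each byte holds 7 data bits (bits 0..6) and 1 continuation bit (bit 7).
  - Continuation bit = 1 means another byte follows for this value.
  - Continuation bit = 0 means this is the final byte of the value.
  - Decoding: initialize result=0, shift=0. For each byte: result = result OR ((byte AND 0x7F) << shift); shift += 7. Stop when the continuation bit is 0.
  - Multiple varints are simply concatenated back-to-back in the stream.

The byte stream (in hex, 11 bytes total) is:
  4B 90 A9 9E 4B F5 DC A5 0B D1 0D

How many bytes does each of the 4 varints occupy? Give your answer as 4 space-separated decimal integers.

  byte[0]=0x4B cont=0 payload=0x4B=75: acc |= 75<<0 -> acc=75 shift=7 [end]
Varint 1: bytes[0:1] = 4B -> value 75 (1 byte(s))
  byte[1]=0x90 cont=1 payload=0x10=16: acc |= 16<<0 -> acc=16 shift=7
  byte[2]=0xA9 cont=1 payload=0x29=41: acc |= 41<<7 -> acc=5264 shift=14
  byte[3]=0x9E cont=1 payload=0x1E=30: acc |= 30<<14 -> acc=496784 shift=21
  byte[4]=0x4B cont=0 payload=0x4B=75: acc |= 75<<21 -> acc=157783184 shift=28 [end]
Varint 2: bytes[1:5] = 90 A9 9E 4B -> value 157783184 (4 byte(s))
  byte[5]=0xF5 cont=1 payload=0x75=117: acc |= 117<<0 -> acc=117 shift=7
  byte[6]=0xDC cont=1 payload=0x5C=92: acc |= 92<<7 -> acc=11893 shift=14
  byte[7]=0xA5 cont=1 payload=0x25=37: acc |= 37<<14 -> acc=618101 shift=21
  byte[8]=0x0B cont=0 payload=0x0B=11: acc |= 11<<21 -> acc=23686773 shift=28 [end]
Varint 3: bytes[5:9] = F5 DC A5 0B -> value 23686773 (4 byte(s))
  byte[9]=0xD1 cont=1 payload=0x51=81: acc |= 81<<0 -> acc=81 shift=7
  byte[10]=0x0D cont=0 payload=0x0D=13: acc |= 13<<7 -> acc=1745 shift=14 [end]
Varint 4: bytes[9:11] = D1 0D -> value 1745 (2 byte(s))

Answer: 1 4 4 2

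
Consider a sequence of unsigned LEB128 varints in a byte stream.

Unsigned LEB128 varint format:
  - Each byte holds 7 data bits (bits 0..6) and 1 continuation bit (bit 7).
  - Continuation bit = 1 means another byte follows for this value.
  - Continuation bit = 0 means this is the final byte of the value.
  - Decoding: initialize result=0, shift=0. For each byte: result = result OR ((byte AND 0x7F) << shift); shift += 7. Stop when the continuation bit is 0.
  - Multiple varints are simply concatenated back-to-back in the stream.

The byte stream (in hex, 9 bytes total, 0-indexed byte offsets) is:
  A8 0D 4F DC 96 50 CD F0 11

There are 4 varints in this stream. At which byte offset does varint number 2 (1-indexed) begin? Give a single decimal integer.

Answer: 2

Derivation:
  byte[0]=0xA8 cont=1 payload=0x28=40: acc |= 40<<0 -> acc=40 shift=7
  byte[1]=0x0D cont=0 payload=0x0D=13: acc |= 13<<7 -> acc=1704 shift=14 [end]
Varint 1: bytes[0:2] = A8 0D -> value 1704 (2 byte(s))
  byte[2]=0x4F cont=0 payload=0x4F=79: acc |= 79<<0 -> acc=79 shift=7 [end]
Varint 2: bytes[2:3] = 4F -> value 79 (1 byte(s))
  byte[3]=0xDC cont=1 payload=0x5C=92: acc |= 92<<0 -> acc=92 shift=7
  byte[4]=0x96 cont=1 payload=0x16=22: acc |= 22<<7 -> acc=2908 shift=14
  byte[5]=0x50 cont=0 payload=0x50=80: acc |= 80<<14 -> acc=1313628 shift=21 [end]
Varint 3: bytes[3:6] = DC 96 50 -> value 1313628 (3 byte(s))
  byte[6]=0xCD cont=1 payload=0x4D=77: acc |= 77<<0 -> acc=77 shift=7
  byte[7]=0xF0 cont=1 payload=0x70=112: acc |= 112<<7 -> acc=14413 shift=14
  byte[8]=0x11 cont=0 payload=0x11=17: acc |= 17<<14 -> acc=292941 shift=21 [end]
Varint 4: bytes[6:9] = CD F0 11 -> value 292941 (3 byte(s))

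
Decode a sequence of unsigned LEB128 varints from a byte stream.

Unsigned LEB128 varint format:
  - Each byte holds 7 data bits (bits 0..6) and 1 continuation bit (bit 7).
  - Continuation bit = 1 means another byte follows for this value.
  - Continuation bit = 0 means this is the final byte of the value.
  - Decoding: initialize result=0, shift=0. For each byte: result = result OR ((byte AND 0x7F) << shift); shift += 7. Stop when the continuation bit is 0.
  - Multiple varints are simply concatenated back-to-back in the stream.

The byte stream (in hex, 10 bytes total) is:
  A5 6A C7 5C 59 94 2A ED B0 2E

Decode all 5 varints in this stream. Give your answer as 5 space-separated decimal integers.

Answer: 13605 11847 89 5396 759917

Derivation:
  byte[0]=0xA5 cont=1 payload=0x25=37: acc |= 37<<0 -> acc=37 shift=7
  byte[1]=0x6A cont=0 payload=0x6A=106: acc |= 106<<7 -> acc=13605 shift=14 [end]
Varint 1: bytes[0:2] = A5 6A -> value 13605 (2 byte(s))
  byte[2]=0xC7 cont=1 payload=0x47=71: acc |= 71<<0 -> acc=71 shift=7
  byte[3]=0x5C cont=0 payload=0x5C=92: acc |= 92<<7 -> acc=11847 shift=14 [end]
Varint 2: bytes[2:4] = C7 5C -> value 11847 (2 byte(s))
  byte[4]=0x59 cont=0 payload=0x59=89: acc |= 89<<0 -> acc=89 shift=7 [end]
Varint 3: bytes[4:5] = 59 -> value 89 (1 byte(s))
  byte[5]=0x94 cont=1 payload=0x14=20: acc |= 20<<0 -> acc=20 shift=7
  byte[6]=0x2A cont=0 payload=0x2A=42: acc |= 42<<7 -> acc=5396 shift=14 [end]
Varint 4: bytes[5:7] = 94 2A -> value 5396 (2 byte(s))
  byte[7]=0xED cont=1 payload=0x6D=109: acc |= 109<<0 -> acc=109 shift=7
  byte[8]=0xB0 cont=1 payload=0x30=48: acc |= 48<<7 -> acc=6253 shift=14
  byte[9]=0x2E cont=0 payload=0x2E=46: acc |= 46<<14 -> acc=759917 shift=21 [end]
Varint 5: bytes[7:10] = ED B0 2E -> value 759917 (3 byte(s))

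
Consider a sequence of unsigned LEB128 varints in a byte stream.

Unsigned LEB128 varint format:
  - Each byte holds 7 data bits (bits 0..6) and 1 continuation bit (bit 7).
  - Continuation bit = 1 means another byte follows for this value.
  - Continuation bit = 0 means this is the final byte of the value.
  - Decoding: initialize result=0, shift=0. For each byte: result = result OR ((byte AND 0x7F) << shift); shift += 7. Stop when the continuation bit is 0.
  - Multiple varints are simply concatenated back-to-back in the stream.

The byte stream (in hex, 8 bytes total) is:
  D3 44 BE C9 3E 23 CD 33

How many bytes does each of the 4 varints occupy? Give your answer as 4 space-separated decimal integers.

Answer: 2 3 1 2

Derivation:
  byte[0]=0xD3 cont=1 payload=0x53=83: acc |= 83<<0 -> acc=83 shift=7
  byte[1]=0x44 cont=0 payload=0x44=68: acc |= 68<<7 -> acc=8787 shift=14 [end]
Varint 1: bytes[0:2] = D3 44 -> value 8787 (2 byte(s))
  byte[2]=0xBE cont=1 payload=0x3E=62: acc |= 62<<0 -> acc=62 shift=7
  byte[3]=0xC9 cont=1 payload=0x49=73: acc |= 73<<7 -> acc=9406 shift=14
  byte[4]=0x3E cont=0 payload=0x3E=62: acc |= 62<<14 -> acc=1025214 shift=21 [end]
Varint 2: bytes[2:5] = BE C9 3E -> value 1025214 (3 byte(s))
  byte[5]=0x23 cont=0 payload=0x23=35: acc |= 35<<0 -> acc=35 shift=7 [end]
Varint 3: bytes[5:6] = 23 -> value 35 (1 byte(s))
  byte[6]=0xCD cont=1 payload=0x4D=77: acc |= 77<<0 -> acc=77 shift=7
  byte[7]=0x33 cont=0 payload=0x33=51: acc |= 51<<7 -> acc=6605 shift=14 [end]
Varint 4: bytes[6:8] = CD 33 -> value 6605 (2 byte(s))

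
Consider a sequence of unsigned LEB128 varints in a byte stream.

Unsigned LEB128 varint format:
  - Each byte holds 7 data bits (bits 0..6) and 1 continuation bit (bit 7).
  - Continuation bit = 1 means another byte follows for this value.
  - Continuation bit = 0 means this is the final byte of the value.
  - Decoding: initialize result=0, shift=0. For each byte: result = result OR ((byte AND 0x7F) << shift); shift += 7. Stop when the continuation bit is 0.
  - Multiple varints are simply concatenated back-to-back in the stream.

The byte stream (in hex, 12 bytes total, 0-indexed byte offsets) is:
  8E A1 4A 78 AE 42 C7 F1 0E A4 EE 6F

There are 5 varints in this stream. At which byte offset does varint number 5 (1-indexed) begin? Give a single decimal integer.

  byte[0]=0x8E cont=1 payload=0x0E=14: acc |= 14<<0 -> acc=14 shift=7
  byte[1]=0xA1 cont=1 payload=0x21=33: acc |= 33<<7 -> acc=4238 shift=14
  byte[2]=0x4A cont=0 payload=0x4A=74: acc |= 74<<14 -> acc=1216654 shift=21 [end]
Varint 1: bytes[0:3] = 8E A1 4A -> value 1216654 (3 byte(s))
  byte[3]=0x78 cont=0 payload=0x78=120: acc |= 120<<0 -> acc=120 shift=7 [end]
Varint 2: bytes[3:4] = 78 -> value 120 (1 byte(s))
  byte[4]=0xAE cont=1 payload=0x2E=46: acc |= 46<<0 -> acc=46 shift=7
  byte[5]=0x42 cont=0 payload=0x42=66: acc |= 66<<7 -> acc=8494 shift=14 [end]
Varint 3: bytes[4:6] = AE 42 -> value 8494 (2 byte(s))
  byte[6]=0xC7 cont=1 payload=0x47=71: acc |= 71<<0 -> acc=71 shift=7
  byte[7]=0xF1 cont=1 payload=0x71=113: acc |= 113<<7 -> acc=14535 shift=14
  byte[8]=0x0E cont=0 payload=0x0E=14: acc |= 14<<14 -> acc=243911 shift=21 [end]
Varint 4: bytes[6:9] = C7 F1 0E -> value 243911 (3 byte(s))
  byte[9]=0xA4 cont=1 payload=0x24=36: acc |= 36<<0 -> acc=36 shift=7
  byte[10]=0xEE cont=1 payload=0x6E=110: acc |= 110<<7 -> acc=14116 shift=14
  byte[11]=0x6F cont=0 payload=0x6F=111: acc |= 111<<14 -> acc=1832740 shift=21 [end]
Varint 5: bytes[9:12] = A4 EE 6F -> value 1832740 (3 byte(s))

Answer: 9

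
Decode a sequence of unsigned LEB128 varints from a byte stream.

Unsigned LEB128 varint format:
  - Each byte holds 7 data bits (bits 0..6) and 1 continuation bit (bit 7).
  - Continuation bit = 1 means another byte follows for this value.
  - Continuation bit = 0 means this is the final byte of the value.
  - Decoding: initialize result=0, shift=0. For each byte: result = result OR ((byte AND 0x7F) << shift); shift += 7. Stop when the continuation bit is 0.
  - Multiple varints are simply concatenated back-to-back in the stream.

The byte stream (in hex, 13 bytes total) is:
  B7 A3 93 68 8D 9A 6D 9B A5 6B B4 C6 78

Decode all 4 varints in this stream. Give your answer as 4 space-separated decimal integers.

Answer: 218419639 1789197 1757851 1975092

Derivation:
  byte[0]=0xB7 cont=1 payload=0x37=55: acc |= 55<<0 -> acc=55 shift=7
  byte[1]=0xA3 cont=1 payload=0x23=35: acc |= 35<<7 -> acc=4535 shift=14
  byte[2]=0x93 cont=1 payload=0x13=19: acc |= 19<<14 -> acc=315831 shift=21
  byte[3]=0x68 cont=0 payload=0x68=104: acc |= 104<<21 -> acc=218419639 shift=28 [end]
Varint 1: bytes[0:4] = B7 A3 93 68 -> value 218419639 (4 byte(s))
  byte[4]=0x8D cont=1 payload=0x0D=13: acc |= 13<<0 -> acc=13 shift=7
  byte[5]=0x9A cont=1 payload=0x1A=26: acc |= 26<<7 -> acc=3341 shift=14
  byte[6]=0x6D cont=0 payload=0x6D=109: acc |= 109<<14 -> acc=1789197 shift=21 [end]
Varint 2: bytes[4:7] = 8D 9A 6D -> value 1789197 (3 byte(s))
  byte[7]=0x9B cont=1 payload=0x1B=27: acc |= 27<<0 -> acc=27 shift=7
  byte[8]=0xA5 cont=1 payload=0x25=37: acc |= 37<<7 -> acc=4763 shift=14
  byte[9]=0x6B cont=0 payload=0x6B=107: acc |= 107<<14 -> acc=1757851 shift=21 [end]
Varint 3: bytes[7:10] = 9B A5 6B -> value 1757851 (3 byte(s))
  byte[10]=0xB4 cont=1 payload=0x34=52: acc |= 52<<0 -> acc=52 shift=7
  byte[11]=0xC6 cont=1 payload=0x46=70: acc |= 70<<7 -> acc=9012 shift=14
  byte[12]=0x78 cont=0 payload=0x78=120: acc |= 120<<14 -> acc=1975092 shift=21 [end]
Varint 4: bytes[10:13] = B4 C6 78 -> value 1975092 (3 byte(s))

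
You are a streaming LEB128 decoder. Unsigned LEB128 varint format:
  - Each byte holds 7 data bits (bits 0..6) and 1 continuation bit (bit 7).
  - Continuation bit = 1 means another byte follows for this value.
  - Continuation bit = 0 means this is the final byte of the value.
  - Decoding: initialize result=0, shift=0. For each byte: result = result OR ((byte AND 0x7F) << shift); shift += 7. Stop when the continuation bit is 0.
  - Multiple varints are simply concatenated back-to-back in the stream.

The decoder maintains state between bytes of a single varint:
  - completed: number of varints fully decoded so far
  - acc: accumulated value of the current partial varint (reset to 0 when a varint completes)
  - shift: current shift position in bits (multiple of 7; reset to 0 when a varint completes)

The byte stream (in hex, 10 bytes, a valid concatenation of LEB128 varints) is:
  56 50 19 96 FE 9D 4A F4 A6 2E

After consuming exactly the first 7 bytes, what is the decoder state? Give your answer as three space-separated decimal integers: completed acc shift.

Answer: 4 0 0

Derivation:
byte[0]=0x56 cont=0 payload=0x56: varint #1 complete (value=86); reset -> completed=1 acc=0 shift=0
byte[1]=0x50 cont=0 payload=0x50: varint #2 complete (value=80); reset -> completed=2 acc=0 shift=0
byte[2]=0x19 cont=0 payload=0x19: varint #3 complete (value=25); reset -> completed=3 acc=0 shift=0
byte[3]=0x96 cont=1 payload=0x16: acc |= 22<<0 -> completed=3 acc=22 shift=7
byte[4]=0xFE cont=1 payload=0x7E: acc |= 126<<7 -> completed=3 acc=16150 shift=14
byte[5]=0x9D cont=1 payload=0x1D: acc |= 29<<14 -> completed=3 acc=491286 shift=21
byte[6]=0x4A cont=0 payload=0x4A: varint #4 complete (value=155680534); reset -> completed=4 acc=0 shift=0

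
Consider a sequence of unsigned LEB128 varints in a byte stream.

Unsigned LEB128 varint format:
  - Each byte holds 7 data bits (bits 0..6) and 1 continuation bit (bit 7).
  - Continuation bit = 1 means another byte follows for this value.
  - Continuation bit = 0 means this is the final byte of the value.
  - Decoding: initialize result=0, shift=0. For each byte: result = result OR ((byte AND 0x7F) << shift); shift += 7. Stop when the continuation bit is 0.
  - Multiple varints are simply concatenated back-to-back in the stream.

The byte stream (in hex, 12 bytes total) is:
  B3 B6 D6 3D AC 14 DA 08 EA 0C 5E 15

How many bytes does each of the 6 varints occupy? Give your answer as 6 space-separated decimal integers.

Answer: 4 2 2 2 1 1

Derivation:
  byte[0]=0xB3 cont=1 payload=0x33=51: acc |= 51<<0 -> acc=51 shift=7
  byte[1]=0xB6 cont=1 payload=0x36=54: acc |= 54<<7 -> acc=6963 shift=14
  byte[2]=0xD6 cont=1 payload=0x56=86: acc |= 86<<14 -> acc=1415987 shift=21
  byte[3]=0x3D cont=0 payload=0x3D=61: acc |= 61<<21 -> acc=129342259 shift=28 [end]
Varint 1: bytes[0:4] = B3 B6 D6 3D -> value 129342259 (4 byte(s))
  byte[4]=0xAC cont=1 payload=0x2C=44: acc |= 44<<0 -> acc=44 shift=7
  byte[5]=0x14 cont=0 payload=0x14=20: acc |= 20<<7 -> acc=2604 shift=14 [end]
Varint 2: bytes[4:6] = AC 14 -> value 2604 (2 byte(s))
  byte[6]=0xDA cont=1 payload=0x5A=90: acc |= 90<<0 -> acc=90 shift=7
  byte[7]=0x08 cont=0 payload=0x08=8: acc |= 8<<7 -> acc=1114 shift=14 [end]
Varint 3: bytes[6:8] = DA 08 -> value 1114 (2 byte(s))
  byte[8]=0xEA cont=1 payload=0x6A=106: acc |= 106<<0 -> acc=106 shift=7
  byte[9]=0x0C cont=0 payload=0x0C=12: acc |= 12<<7 -> acc=1642 shift=14 [end]
Varint 4: bytes[8:10] = EA 0C -> value 1642 (2 byte(s))
  byte[10]=0x5E cont=0 payload=0x5E=94: acc |= 94<<0 -> acc=94 shift=7 [end]
Varint 5: bytes[10:11] = 5E -> value 94 (1 byte(s))
  byte[11]=0x15 cont=0 payload=0x15=21: acc |= 21<<0 -> acc=21 shift=7 [end]
Varint 6: bytes[11:12] = 15 -> value 21 (1 byte(s))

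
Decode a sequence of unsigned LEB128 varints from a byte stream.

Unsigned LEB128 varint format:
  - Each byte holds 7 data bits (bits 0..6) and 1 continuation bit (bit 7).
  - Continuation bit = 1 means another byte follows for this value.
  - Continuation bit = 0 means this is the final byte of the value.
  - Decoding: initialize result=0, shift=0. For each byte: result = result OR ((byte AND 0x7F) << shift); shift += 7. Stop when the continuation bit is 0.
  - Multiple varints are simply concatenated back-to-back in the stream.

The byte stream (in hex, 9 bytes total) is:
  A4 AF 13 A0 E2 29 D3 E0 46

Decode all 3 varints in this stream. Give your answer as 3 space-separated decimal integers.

  byte[0]=0xA4 cont=1 payload=0x24=36: acc |= 36<<0 -> acc=36 shift=7
  byte[1]=0xAF cont=1 payload=0x2F=47: acc |= 47<<7 -> acc=6052 shift=14
  byte[2]=0x13 cont=0 payload=0x13=19: acc |= 19<<14 -> acc=317348 shift=21 [end]
Varint 1: bytes[0:3] = A4 AF 13 -> value 317348 (3 byte(s))
  byte[3]=0xA0 cont=1 payload=0x20=32: acc |= 32<<0 -> acc=32 shift=7
  byte[4]=0xE2 cont=1 payload=0x62=98: acc |= 98<<7 -> acc=12576 shift=14
  byte[5]=0x29 cont=0 payload=0x29=41: acc |= 41<<14 -> acc=684320 shift=21 [end]
Varint 2: bytes[3:6] = A0 E2 29 -> value 684320 (3 byte(s))
  byte[6]=0xD3 cont=1 payload=0x53=83: acc |= 83<<0 -> acc=83 shift=7
  byte[7]=0xE0 cont=1 payload=0x60=96: acc |= 96<<7 -> acc=12371 shift=14
  byte[8]=0x46 cont=0 payload=0x46=70: acc |= 70<<14 -> acc=1159251 shift=21 [end]
Varint 3: bytes[6:9] = D3 E0 46 -> value 1159251 (3 byte(s))

Answer: 317348 684320 1159251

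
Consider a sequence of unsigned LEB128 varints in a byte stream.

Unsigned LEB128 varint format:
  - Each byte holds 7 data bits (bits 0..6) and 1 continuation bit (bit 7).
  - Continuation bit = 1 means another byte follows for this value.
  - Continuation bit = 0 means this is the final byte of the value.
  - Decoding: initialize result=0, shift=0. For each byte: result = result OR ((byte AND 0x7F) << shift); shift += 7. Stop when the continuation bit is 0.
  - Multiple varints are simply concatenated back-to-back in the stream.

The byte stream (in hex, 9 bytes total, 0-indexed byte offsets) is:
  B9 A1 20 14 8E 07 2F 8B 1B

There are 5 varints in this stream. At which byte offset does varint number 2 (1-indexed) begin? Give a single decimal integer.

  byte[0]=0xB9 cont=1 payload=0x39=57: acc |= 57<<0 -> acc=57 shift=7
  byte[1]=0xA1 cont=1 payload=0x21=33: acc |= 33<<7 -> acc=4281 shift=14
  byte[2]=0x20 cont=0 payload=0x20=32: acc |= 32<<14 -> acc=528569 shift=21 [end]
Varint 1: bytes[0:3] = B9 A1 20 -> value 528569 (3 byte(s))
  byte[3]=0x14 cont=0 payload=0x14=20: acc |= 20<<0 -> acc=20 shift=7 [end]
Varint 2: bytes[3:4] = 14 -> value 20 (1 byte(s))
  byte[4]=0x8E cont=1 payload=0x0E=14: acc |= 14<<0 -> acc=14 shift=7
  byte[5]=0x07 cont=0 payload=0x07=7: acc |= 7<<7 -> acc=910 shift=14 [end]
Varint 3: bytes[4:6] = 8E 07 -> value 910 (2 byte(s))
  byte[6]=0x2F cont=0 payload=0x2F=47: acc |= 47<<0 -> acc=47 shift=7 [end]
Varint 4: bytes[6:7] = 2F -> value 47 (1 byte(s))
  byte[7]=0x8B cont=1 payload=0x0B=11: acc |= 11<<0 -> acc=11 shift=7
  byte[8]=0x1B cont=0 payload=0x1B=27: acc |= 27<<7 -> acc=3467 shift=14 [end]
Varint 5: bytes[7:9] = 8B 1B -> value 3467 (2 byte(s))

Answer: 3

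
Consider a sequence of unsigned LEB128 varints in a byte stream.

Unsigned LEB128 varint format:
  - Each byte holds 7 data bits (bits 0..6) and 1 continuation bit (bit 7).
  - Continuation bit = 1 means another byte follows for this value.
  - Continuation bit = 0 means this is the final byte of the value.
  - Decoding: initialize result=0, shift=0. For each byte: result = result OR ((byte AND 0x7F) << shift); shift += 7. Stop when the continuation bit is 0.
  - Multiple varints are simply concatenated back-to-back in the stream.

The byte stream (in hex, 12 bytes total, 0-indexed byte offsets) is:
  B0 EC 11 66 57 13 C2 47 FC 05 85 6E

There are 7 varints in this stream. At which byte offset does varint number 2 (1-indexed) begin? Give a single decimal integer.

  byte[0]=0xB0 cont=1 payload=0x30=48: acc |= 48<<0 -> acc=48 shift=7
  byte[1]=0xEC cont=1 payload=0x6C=108: acc |= 108<<7 -> acc=13872 shift=14
  byte[2]=0x11 cont=0 payload=0x11=17: acc |= 17<<14 -> acc=292400 shift=21 [end]
Varint 1: bytes[0:3] = B0 EC 11 -> value 292400 (3 byte(s))
  byte[3]=0x66 cont=0 payload=0x66=102: acc |= 102<<0 -> acc=102 shift=7 [end]
Varint 2: bytes[3:4] = 66 -> value 102 (1 byte(s))
  byte[4]=0x57 cont=0 payload=0x57=87: acc |= 87<<0 -> acc=87 shift=7 [end]
Varint 3: bytes[4:5] = 57 -> value 87 (1 byte(s))
  byte[5]=0x13 cont=0 payload=0x13=19: acc |= 19<<0 -> acc=19 shift=7 [end]
Varint 4: bytes[5:6] = 13 -> value 19 (1 byte(s))
  byte[6]=0xC2 cont=1 payload=0x42=66: acc |= 66<<0 -> acc=66 shift=7
  byte[7]=0x47 cont=0 payload=0x47=71: acc |= 71<<7 -> acc=9154 shift=14 [end]
Varint 5: bytes[6:8] = C2 47 -> value 9154 (2 byte(s))
  byte[8]=0xFC cont=1 payload=0x7C=124: acc |= 124<<0 -> acc=124 shift=7
  byte[9]=0x05 cont=0 payload=0x05=5: acc |= 5<<7 -> acc=764 shift=14 [end]
Varint 6: bytes[8:10] = FC 05 -> value 764 (2 byte(s))
  byte[10]=0x85 cont=1 payload=0x05=5: acc |= 5<<0 -> acc=5 shift=7
  byte[11]=0x6E cont=0 payload=0x6E=110: acc |= 110<<7 -> acc=14085 shift=14 [end]
Varint 7: bytes[10:12] = 85 6E -> value 14085 (2 byte(s))

Answer: 3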